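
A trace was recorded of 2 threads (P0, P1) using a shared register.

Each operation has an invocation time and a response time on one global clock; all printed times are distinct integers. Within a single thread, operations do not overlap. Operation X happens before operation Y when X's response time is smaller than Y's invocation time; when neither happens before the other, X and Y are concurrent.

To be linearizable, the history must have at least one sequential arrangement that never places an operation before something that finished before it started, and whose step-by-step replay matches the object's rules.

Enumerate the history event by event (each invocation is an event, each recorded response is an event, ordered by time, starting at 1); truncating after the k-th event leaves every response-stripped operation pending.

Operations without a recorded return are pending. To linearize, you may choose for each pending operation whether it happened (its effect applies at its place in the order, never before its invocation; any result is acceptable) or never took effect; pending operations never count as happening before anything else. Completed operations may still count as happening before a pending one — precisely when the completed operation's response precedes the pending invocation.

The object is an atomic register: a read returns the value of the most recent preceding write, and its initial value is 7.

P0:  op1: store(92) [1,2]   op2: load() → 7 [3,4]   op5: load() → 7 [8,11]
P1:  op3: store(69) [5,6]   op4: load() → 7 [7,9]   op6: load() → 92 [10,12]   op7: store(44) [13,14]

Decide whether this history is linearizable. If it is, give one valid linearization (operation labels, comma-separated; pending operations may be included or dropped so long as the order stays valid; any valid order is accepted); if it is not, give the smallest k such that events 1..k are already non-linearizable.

events 1..3 are fine; event 4 — the response of op2 at time 4 — makes the prefix non-linearizable
exactly one order of the 2 completed ops respects real time; the register replay fails
one such order, op1, op2, breaks at step 2 where op2 load() → 7 is illegal

not linearizable — minimal violating prefix: 4 events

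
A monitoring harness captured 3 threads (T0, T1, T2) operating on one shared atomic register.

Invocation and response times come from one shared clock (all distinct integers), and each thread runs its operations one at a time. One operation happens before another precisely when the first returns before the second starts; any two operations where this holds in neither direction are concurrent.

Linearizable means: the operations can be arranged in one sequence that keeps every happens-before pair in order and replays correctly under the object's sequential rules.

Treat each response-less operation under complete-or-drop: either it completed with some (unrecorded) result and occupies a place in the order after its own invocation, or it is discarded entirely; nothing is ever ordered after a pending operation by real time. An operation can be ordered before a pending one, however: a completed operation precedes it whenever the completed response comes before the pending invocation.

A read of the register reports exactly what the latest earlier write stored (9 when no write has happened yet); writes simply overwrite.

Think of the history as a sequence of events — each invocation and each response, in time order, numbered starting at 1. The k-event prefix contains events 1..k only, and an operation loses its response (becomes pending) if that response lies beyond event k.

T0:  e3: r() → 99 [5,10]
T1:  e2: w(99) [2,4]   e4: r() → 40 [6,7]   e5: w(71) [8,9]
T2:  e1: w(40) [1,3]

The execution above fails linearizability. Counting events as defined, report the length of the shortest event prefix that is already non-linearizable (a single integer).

10

events 1..9 are linearizable; a witness order is e2, e1, e3, e4, e5:
step 1: e2 w(99) — value 99
step 2: e1 w(40) — value 40
step 3: e3 r() (pending, included) — value 40
step 4: e4 r() → 40 — value 40
step 5: e5 w(71) — value 71
include event 10 — e3 responding at 10 — and every candidate order breaks
one such order, e1, e2, e3, e4, e5, breaks at step 4 where e4 r() → 40 is illegal
one such order, e1, e2, e4, e3, e5, breaks at step 3 where e4 r() → 40 is illegal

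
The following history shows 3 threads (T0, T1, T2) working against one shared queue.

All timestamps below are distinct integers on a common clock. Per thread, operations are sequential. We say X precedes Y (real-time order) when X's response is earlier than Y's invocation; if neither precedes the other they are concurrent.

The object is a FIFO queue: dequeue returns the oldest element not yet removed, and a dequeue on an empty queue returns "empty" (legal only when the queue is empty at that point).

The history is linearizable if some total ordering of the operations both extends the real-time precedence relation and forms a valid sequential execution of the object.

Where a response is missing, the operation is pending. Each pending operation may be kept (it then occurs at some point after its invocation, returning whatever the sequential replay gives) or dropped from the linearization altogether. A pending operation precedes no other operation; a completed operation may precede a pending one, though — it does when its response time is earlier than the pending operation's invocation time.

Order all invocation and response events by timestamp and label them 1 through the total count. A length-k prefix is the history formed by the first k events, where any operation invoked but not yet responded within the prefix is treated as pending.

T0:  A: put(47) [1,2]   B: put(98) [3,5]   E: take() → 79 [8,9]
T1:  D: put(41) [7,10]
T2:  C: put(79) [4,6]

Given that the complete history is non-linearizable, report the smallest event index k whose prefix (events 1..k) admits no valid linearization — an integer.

events 1..8 are still linearizable — one witness is A, B, C:
step 1: A put(47) — queue <47>
step 2: B put(98) — queue <47,98>
step 3: C put(79) — queue <47,98,79>
adding event 9 (E responds at 9) leaves no legal real-time order
completion choices over the 1 pending operation (D) were checked; none helps
one such order, A, B, C, E (pending dropped), breaks at step 4 where E take() → 79 is illegal
one such order, A, C, B, E (pending dropped), breaks at step 4 where E take() → 79 is illegal

9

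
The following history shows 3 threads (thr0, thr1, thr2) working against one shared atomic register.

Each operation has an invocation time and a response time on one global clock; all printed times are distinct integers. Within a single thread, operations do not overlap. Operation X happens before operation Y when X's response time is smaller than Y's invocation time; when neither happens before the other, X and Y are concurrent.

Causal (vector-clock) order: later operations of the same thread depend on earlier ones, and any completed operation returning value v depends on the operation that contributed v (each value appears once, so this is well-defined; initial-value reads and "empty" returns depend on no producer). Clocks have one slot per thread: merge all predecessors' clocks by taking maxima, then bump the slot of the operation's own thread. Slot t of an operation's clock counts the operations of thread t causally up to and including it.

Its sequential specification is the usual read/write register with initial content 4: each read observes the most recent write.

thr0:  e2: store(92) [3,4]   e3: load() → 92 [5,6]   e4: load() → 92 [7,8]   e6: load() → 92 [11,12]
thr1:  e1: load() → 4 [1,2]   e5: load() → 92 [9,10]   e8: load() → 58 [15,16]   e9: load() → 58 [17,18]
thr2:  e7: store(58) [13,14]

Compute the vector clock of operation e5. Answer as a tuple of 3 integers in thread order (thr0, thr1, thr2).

e7, invoked 13, has no incoming edges; only thr2's bump applies → (0, 0, 1)
e1, invoked 1, has no incoming edges; only thr1's bump applies → (0, 1, 0)
e2, invoked 3, has no incoming edges; only thr0's bump applies → (1, 0, 0)
VC(e3, invoked at 5): max of VC(e2)=(1, 0, 0), then +1 on thread thr0 → (2, 0, 0)
VC(e5, invoked at 9): max of VC(e1)=(0, 1, 0), VC(e2)=(1, 0, 0), then +1 on thread thr1 → (1, 2, 0)
VC(e4, invoked at 7): max of VC(e2)=(1, 0, 0), VC(e3)=(2, 0, 0), then +1 on thread thr0 → (3, 0, 0)
VC(e6, invoked at 11): max of VC(e2)=(1, 0, 0), VC(e4)=(3, 0, 0), then +1 on thread thr0 → (4, 0, 0)
VC(e8, invoked at 15): max of VC(e5)=(1, 2, 0), VC(e7)=(0, 0, 1), then +1 on thread thr1 → (1, 3, 1)
VC(e9, invoked at 17): max of VC(e7)=(0, 0, 1), VC(e8)=(1, 3, 1), then +1 on thread thr1 → (1, 4, 1)
target: VC(e5) = (1, 2, 0)

(1, 2, 0)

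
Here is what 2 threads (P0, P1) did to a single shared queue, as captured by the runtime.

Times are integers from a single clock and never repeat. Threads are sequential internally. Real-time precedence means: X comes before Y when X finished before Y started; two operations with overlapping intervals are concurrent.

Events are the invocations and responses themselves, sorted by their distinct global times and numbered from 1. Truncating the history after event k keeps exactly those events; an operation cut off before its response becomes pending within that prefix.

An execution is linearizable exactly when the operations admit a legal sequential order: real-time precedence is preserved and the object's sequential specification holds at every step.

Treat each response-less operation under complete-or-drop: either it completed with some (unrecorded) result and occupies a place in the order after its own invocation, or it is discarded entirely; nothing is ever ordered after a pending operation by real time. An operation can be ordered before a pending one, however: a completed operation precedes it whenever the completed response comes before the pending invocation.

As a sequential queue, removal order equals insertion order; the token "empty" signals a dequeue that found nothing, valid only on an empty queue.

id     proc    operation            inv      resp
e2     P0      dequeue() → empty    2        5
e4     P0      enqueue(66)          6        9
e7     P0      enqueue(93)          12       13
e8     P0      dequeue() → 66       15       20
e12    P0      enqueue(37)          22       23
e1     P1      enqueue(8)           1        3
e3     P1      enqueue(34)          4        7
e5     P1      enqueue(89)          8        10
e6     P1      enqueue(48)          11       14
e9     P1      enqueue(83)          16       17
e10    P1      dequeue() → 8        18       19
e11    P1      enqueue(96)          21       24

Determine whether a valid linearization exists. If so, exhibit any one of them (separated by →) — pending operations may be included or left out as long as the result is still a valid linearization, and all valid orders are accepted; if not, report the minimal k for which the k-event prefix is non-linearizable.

linearizable — witness: e2 → e1 → e4 → e3 → e5 → e6 → e7 → e9 → e10 → e8 → e11 → e12

1. e2 dequeue() → empty, leaving queue <>
2. e1 enqueue(8), leaving queue <8>
3. e4 enqueue(66), leaving queue <8,66>
4. e3 enqueue(34), leaving queue <8,66,34>
5. e5 enqueue(89), leaving queue <8,66,34,89>
6. e6 enqueue(48), leaving queue <8,66,34,89,48>
7. e7 enqueue(93), leaving queue <8,66,34,89,48,93>
8. e9 enqueue(83), leaving queue <8,66,34,89,48,93,83>
9. e10 dequeue() → 8, leaving queue <66,34,89,48,93,83>
10. e8 dequeue() → 66, leaving queue <34,89,48,93,83>
11. e11 enqueue(96), leaving queue <34,89,48,93,83,96>
12. e12 enqueue(37), leaving queue <34,89,48,93,83,96,37>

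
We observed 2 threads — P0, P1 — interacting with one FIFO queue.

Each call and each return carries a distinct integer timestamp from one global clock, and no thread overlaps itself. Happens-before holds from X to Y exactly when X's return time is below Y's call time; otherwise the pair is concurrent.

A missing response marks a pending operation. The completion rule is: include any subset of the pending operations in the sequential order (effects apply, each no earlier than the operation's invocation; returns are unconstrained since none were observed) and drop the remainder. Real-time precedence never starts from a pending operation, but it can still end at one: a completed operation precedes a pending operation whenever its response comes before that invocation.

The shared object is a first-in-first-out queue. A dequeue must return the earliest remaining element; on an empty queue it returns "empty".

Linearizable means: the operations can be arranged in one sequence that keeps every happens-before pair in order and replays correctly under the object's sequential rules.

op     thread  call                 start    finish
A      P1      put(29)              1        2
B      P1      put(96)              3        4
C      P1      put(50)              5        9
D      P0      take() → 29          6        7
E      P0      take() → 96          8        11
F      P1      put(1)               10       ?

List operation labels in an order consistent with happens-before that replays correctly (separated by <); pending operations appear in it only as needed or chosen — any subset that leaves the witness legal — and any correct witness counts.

step 1: A put(29) — queue <29>
step 2: B put(96) — queue <29,96>
step 3: C put(50) — queue <29,96,50>
step 4: D take() → 29 — queue <96,50>
step 5: E take() → 96 — queue <50>

A < B < C < D < E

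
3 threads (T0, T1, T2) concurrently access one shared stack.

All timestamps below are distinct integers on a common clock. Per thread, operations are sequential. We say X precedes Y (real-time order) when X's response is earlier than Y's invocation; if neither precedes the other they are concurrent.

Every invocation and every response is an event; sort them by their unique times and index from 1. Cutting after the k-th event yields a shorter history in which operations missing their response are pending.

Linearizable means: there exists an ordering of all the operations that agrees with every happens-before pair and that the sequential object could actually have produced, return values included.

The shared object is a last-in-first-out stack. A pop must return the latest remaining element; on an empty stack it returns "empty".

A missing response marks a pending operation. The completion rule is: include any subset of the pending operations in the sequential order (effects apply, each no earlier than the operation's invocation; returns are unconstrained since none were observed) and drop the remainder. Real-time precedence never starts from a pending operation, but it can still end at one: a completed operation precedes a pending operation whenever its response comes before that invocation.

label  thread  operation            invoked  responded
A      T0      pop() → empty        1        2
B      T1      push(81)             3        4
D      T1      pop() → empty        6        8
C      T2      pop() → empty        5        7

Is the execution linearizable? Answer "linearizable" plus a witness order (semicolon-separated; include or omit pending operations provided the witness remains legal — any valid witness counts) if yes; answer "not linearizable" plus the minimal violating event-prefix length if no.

not linearizable — minimal violating prefix: 8 events

the violation lands at event 8, D's response at time 8: events 1..7 linearize, events 1..8 do not
2 orders of the 4 completed stack ops respect real time; none is legal
sample order A, B, C, D stalls at step 3 — C pop() → empty has no legal effect
sample order A, B, D, C stalls at step 3 — D pop() → empty has no legal effect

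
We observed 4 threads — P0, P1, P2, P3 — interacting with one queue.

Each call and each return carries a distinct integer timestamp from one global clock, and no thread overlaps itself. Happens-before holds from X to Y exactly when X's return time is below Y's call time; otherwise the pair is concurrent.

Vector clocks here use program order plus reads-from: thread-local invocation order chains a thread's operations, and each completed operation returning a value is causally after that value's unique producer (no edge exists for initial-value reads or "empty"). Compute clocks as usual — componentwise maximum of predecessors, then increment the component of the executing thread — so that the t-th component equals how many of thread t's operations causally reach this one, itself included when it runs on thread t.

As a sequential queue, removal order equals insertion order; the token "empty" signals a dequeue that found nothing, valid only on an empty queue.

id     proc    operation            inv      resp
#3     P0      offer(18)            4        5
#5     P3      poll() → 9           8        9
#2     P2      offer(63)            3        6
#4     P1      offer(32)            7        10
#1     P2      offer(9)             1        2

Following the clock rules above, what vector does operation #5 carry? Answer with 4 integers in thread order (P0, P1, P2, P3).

#1, invoked 1, has no incoming edges; only P2's bump applies → (0, 0, 1, 0)
#4, invoked 7, has no incoming edges; only P1's bump applies → (0, 1, 0, 0)
#3, invoked 4, has no incoming edges; only P0's bump applies → (1, 0, 0, 0)
merge at #5 (invoked 8): VC(#1)=(0, 0, 1, 0), own-thread bump on P3 → (0, 0, 1, 1)
merge at #2 (invoked 3): VC(#1)=(0, 0, 1, 0), own-thread bump on P2 → (0, 0, 2, 0)
target: VC(#5) = (0, 0, 1, 1)

(0, 0, 1, 1)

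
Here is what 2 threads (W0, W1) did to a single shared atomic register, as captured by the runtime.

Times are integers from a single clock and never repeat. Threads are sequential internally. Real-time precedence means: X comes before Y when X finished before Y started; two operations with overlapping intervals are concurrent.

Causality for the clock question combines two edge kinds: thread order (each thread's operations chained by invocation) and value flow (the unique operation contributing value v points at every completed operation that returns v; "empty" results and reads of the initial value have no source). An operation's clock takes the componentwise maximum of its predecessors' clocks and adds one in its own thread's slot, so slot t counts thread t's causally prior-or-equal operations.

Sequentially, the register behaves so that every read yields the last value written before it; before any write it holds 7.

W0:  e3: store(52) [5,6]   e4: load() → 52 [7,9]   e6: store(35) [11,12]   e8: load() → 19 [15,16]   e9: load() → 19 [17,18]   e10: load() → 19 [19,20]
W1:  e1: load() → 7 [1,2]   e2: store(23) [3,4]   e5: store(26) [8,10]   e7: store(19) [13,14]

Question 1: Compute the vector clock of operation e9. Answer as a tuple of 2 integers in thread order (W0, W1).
no predecessors for e1 (invoked 1): W1 increments from zero → (0, 1)
no predecessors for e3 (invoked 5): W0 increments from zero → (1, 0)
VC(e2, invoked at 3): max of VC(e1)=(0, 1), then +1 on thread W1 → (0, 2)
VC(e4, invoked at 7): max of VC(e3)=(1, 0), then +1 on thread W0 → (2, 0)
VC(e5, invoked at 8): max of VC(e2)=(0, 2), then +1 on thread W1 → (0, 3)
VC(e6, invoked at 11): max of VC(e4)=(2, 0), then +1 on thread W0 → (3, 0)
VC(e7, invoked at 13): max of VC(e5)=(0, 3), then +1 on thread W1 → (0, 4)
VC(e8, invoked at 15): max of VC(e6)=(3, 0), VC(e7)=(0, 4), then +1 on thread W0 → (4, 4)
VC(e9, invoked at 17): max of VC(e7)=(0, 4), VC(e8)=(4, 4), then +1 on thread W0 → (5, 4)
VC(e10, invoked at 19): max of VC(e7)=(0, 4), VC(e9)=(5, 4), then +1 on thread W0 → (6, 4)
target: VC(e9) = (5, 4)

(5, 4)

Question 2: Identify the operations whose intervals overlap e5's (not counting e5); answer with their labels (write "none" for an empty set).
e5 spans [8,10]: anything still running between times 8 and 10 counts as concurrent
e1 [1,2]: before
e2 [3,4]: before
e3 [5,6]: before
e4 [7,9]: concurrent
e6 [11,12]: after
e7 [13,14]: after
e8 [15,16]: after
e9 [17,18]: after
e10 [19,20]: after

e4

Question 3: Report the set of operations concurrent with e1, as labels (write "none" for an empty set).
concurrent with e1 ([1,2]): every op whose interval crosses 1..2
e2 [3,4]: after
e3 [5,6]: after
e4 [7,9]: after
e5 [8,10]: after
e6 [11,12]: after
e7 [13,14]: after
e8 [15,16]: after
e9 [17,18]: after
e10 [19,20]: after

none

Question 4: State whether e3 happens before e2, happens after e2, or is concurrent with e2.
e3 spans [5,6], e2 spans [3,4]
resp(e2)=4 < inv(e3)=5

after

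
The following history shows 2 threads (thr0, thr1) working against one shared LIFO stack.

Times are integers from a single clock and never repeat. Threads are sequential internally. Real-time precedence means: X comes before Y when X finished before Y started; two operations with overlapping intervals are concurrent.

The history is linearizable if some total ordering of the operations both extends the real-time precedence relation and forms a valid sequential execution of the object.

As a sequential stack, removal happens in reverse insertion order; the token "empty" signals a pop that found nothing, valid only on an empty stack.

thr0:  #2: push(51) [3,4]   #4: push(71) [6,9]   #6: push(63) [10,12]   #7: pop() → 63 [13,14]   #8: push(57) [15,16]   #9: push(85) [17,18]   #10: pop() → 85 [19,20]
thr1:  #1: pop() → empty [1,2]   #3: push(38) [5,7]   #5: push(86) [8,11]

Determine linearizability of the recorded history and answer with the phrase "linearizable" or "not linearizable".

linearizable

a witness: #1, #2, #3, #4, #5, #6, #7, #8, #9, #10
step 1: #1 pop() → empty — stack <>
step 2: #2 push(51) — stack <51>
step 3: #3 push(38) — stack <51,38>
step 4: #4 push(71) — stack <51,38,71>
step 5: #5 push(86) — stack <51,38,71,86>
step 6: #6 push(63) — stack <51,38,71,86,63>
step 7: #7 pop() → 63 — stack <51,38,71,86>
step 8: #8 push(57) — stack <51,38,71,86,57>
step 9: #9 push(85) — stack <51,38,71,86,57,85>
step 10: #10 pop() → 85 — stack <51,38,71,86,57>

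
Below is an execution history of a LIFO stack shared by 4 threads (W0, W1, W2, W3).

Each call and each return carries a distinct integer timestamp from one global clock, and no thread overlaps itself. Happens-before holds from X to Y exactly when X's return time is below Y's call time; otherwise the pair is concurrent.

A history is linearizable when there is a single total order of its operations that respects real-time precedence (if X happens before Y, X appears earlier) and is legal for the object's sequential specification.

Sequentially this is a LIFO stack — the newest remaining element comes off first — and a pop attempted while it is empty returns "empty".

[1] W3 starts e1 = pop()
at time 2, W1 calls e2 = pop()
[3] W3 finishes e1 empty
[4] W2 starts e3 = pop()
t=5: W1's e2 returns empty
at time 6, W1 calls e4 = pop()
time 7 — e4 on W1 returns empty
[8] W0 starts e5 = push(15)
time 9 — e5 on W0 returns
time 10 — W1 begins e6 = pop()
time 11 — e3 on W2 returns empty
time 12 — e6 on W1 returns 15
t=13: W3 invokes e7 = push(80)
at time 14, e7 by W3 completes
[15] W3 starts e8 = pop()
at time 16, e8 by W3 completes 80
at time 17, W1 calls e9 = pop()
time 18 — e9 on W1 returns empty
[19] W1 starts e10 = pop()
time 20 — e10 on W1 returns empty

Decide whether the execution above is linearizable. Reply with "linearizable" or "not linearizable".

linearizable

a witness: e1, e2, e3, e4, e5, e6, e7, e8, e9, e10
after step 1 (e1 pop() → empty): stack <>
after step 2 (e2 pop() → empty): stack <>
after step 3 (e3 pop() → empty): stack <>
after step 4 (e4 pop() → empty): stack <>
after step 5 (e5 push(15)): stack <15>
after step 6 (e6 pop() → 15): stack <>
after step 7 (e7 push(80)): stack <80>
after step 8 (e8 pop() → 80): stack <>
after step 9 (e9 pop() → empty): stack <>
after step 10 (e10 pop() → empty): stack <>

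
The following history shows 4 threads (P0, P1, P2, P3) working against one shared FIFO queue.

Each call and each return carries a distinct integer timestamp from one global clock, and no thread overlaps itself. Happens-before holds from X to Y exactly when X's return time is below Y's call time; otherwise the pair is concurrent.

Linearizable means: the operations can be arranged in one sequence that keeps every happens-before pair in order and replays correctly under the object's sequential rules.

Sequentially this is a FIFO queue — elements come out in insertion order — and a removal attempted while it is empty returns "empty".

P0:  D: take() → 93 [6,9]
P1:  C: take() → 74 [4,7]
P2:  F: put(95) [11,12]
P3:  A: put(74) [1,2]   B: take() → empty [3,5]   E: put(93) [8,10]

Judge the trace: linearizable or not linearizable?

linearizable

one valid linearization: A, C, B, E, D, F
1. A put(74), leaving queue <74>
2. C take() → 74, leaving queue <>
3. B take() → empty, leaving queue <>
4. E put(93), leaving queue <93>
5. D take() → 93, leaving queue <>
6. F put(95), leaving queue <95>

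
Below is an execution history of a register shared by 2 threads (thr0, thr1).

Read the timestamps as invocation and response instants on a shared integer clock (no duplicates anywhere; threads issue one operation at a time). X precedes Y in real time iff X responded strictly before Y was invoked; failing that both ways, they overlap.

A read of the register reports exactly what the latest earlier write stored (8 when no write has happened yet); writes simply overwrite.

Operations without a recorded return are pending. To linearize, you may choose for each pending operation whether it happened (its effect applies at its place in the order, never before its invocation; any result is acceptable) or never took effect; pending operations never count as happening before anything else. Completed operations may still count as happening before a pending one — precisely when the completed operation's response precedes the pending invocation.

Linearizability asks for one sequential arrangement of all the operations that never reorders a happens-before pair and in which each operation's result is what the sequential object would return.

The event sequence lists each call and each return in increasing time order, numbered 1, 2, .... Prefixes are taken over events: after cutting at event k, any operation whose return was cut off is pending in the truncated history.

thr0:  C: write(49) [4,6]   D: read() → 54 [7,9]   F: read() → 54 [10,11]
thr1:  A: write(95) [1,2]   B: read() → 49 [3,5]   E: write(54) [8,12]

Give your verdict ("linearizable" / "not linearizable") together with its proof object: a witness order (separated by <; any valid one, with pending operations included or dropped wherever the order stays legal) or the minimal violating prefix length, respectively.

linearizable — witness: A < C < B < E < D < F

1. A write(95), leaving value 95
2. C write(49), leaving value 49
3. B read() → 49, leaving value 49
4. E write(54), leaving value 54
5. D read() → 54, leaving value 54
6. F read() → 54, leaving value 54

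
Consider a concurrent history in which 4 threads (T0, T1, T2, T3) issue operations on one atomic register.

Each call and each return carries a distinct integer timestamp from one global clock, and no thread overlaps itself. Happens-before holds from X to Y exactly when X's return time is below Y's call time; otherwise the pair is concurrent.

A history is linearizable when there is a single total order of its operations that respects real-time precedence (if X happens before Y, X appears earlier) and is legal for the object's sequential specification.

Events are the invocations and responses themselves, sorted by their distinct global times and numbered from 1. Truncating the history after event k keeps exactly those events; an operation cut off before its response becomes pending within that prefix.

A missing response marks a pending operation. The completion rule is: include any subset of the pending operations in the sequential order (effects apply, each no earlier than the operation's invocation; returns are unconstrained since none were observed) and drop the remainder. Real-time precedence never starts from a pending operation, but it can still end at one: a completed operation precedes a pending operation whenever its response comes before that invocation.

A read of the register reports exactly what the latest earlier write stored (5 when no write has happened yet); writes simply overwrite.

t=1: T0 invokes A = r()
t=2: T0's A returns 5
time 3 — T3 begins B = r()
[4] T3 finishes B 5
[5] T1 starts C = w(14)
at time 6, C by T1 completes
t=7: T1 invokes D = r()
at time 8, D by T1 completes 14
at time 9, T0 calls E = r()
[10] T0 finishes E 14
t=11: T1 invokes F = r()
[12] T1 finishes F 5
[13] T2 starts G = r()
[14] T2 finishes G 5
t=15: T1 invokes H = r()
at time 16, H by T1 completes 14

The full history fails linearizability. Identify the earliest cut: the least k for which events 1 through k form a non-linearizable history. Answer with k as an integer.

one valid order for events 1..11 is A, B, C, D, E:
step 1: A r() → 5 — value 5
step 2: B r() → 5 — value 5
step 3: C w(14) — value 14
step 4: D r() → 14 — value 14
step 5: E r() → 14 — value 14
include event 12 — F responding at 12 — and every candidate order breaks
sample order A, B, C, D, E, F stalls at step 6 — F r() → 5 has no legal effect

12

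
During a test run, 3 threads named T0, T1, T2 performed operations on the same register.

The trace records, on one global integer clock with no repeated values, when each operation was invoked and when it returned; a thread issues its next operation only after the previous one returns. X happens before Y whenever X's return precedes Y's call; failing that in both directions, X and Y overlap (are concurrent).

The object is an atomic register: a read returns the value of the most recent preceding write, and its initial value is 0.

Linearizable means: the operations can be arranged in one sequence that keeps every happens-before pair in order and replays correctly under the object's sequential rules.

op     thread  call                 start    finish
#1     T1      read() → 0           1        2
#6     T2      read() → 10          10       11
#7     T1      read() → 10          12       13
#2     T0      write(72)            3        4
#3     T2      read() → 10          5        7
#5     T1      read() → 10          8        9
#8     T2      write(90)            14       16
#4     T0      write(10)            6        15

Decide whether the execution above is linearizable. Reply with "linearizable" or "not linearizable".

linearizable

witness order: #1, #2, #4, #3, #5, #6, #7, #8
after step 1 (#1 read() → 0): value 0
after step 2 (#2 write(72)): value 72
after step 3 (#4 write(10)): value 10
after step 4 (#3 read() → 10): value 10
after step 5 (#5 read() → 10): value 10
after step 6 (#6 read() → 10): value 10
after step 7 (#7 read() → 10): value 10
after step 8 (#8 write(90)): value 90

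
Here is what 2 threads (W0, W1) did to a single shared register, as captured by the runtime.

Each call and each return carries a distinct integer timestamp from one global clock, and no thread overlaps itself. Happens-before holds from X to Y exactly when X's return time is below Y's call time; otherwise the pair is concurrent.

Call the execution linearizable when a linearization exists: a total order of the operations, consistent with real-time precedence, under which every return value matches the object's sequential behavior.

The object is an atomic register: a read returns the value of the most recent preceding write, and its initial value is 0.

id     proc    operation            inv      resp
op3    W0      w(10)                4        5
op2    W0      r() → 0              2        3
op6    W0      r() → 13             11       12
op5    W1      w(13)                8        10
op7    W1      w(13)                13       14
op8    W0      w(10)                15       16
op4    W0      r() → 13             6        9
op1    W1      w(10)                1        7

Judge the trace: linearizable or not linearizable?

a witness: op2, op1, op3, op5, op4, op6, op7, op8
after step 1 (op2 r() → 0): value 0
after step 2 (op1 w(10)): value 10
after step 3 (op3 w(10)): value 10
after step 4 (op5 w(13)): value 13
after step 5 (op4 r() → 13): value 13
after step 6 (op6 r() → 13): value 13
after step 7 (op7 w(13)): value 13
after step 8 (op8 w(10)): value 10

linearizable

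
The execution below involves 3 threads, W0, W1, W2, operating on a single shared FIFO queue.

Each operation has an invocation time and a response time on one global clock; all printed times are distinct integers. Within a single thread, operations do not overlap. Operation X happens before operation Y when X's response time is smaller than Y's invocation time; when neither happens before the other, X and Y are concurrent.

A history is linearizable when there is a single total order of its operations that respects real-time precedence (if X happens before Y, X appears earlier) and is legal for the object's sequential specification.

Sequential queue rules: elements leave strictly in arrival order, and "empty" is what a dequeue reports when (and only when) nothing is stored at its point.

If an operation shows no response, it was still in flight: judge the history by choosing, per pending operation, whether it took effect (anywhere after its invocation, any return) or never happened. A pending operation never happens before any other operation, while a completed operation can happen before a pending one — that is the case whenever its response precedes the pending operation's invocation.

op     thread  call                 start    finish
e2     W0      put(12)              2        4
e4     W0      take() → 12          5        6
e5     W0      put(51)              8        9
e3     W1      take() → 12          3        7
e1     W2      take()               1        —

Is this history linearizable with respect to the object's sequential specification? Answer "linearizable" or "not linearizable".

not linearizable

already the first 7 events (up to e3's response at time 7) admit no linearization; the first 6 still do
the 3 completed operations admit 3 real-time orders; each fails the FIFO queue replay
every completion of the 1 pending operation (e1) was checked; none linearizes
e.g. e2, e3, e4 (pending dropped): illegal at step 3, since e4 take() → 12 cannot apply there
e.g. e2, e4, e3 (pending dropped): illegal at step 3, since e3 take() → 12 cannot apply there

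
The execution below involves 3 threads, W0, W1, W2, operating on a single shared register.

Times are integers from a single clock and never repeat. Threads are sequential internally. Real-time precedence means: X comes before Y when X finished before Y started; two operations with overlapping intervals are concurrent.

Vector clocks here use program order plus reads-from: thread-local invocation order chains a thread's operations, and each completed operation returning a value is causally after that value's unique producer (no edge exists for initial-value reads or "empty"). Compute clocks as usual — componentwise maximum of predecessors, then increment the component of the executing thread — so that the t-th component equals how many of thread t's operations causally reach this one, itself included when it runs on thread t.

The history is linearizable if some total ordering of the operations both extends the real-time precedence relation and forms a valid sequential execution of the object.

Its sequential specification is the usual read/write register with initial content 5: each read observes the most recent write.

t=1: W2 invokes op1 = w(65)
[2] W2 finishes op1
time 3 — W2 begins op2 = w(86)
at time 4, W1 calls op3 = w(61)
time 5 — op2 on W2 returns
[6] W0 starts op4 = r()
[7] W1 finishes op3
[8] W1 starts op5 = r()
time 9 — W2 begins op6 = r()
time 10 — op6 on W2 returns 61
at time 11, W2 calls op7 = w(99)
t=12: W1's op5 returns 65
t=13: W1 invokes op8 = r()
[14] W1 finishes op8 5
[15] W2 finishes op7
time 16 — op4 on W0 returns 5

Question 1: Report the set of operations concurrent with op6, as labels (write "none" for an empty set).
Answer: op4, op5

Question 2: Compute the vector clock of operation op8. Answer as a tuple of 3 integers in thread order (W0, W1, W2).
Answer: (0, 3, 1)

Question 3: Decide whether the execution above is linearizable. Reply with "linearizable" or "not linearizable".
not linearizable

events 1..11 are fine; event 12 — the response of op5 at time 12 — makes the prefix non-linearizable
checked exhaustively: 4 real-time-consistent orders of 5 completed operations, zero legal register replays
no escape via the 2 pending operations (op4, op7): every completion choice fails
e.g. op1, op2, op3, op5, op6 (pending dropped): illegal at step 4, since op5 r() → 65 cannot apply there
e.g. op1, op2, op3, op6, op5 (pending dropped): illegal at step 5, since op5 r() → 65 cannot apply there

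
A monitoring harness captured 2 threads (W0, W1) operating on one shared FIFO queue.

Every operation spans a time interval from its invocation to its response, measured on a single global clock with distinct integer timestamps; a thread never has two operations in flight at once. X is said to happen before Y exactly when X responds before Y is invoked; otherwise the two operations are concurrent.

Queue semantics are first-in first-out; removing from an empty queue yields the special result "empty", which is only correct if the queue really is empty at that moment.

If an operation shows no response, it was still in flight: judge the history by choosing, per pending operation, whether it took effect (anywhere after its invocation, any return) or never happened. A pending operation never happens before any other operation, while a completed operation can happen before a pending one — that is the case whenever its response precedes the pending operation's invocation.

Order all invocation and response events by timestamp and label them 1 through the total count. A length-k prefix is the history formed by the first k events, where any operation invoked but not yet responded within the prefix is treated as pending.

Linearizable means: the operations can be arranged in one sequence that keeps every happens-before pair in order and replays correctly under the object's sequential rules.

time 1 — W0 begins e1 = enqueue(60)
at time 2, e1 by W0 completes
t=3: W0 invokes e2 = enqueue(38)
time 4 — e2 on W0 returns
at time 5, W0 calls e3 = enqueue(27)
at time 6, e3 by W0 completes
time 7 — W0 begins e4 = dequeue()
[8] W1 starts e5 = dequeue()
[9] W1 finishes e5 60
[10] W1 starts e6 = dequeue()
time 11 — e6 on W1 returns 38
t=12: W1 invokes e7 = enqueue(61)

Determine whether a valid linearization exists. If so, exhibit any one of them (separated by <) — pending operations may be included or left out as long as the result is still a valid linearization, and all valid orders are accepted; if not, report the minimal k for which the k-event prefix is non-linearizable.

after step 1 (e1 enqueue(60)): queue <60>
after step 2 (e2 enqueue(38)): queue <60,38>
after step 3 (e3 enqueue(27)): queue <60,38,27>
after step 4 (e5 dequeue() → 60): queue <38,27>
after step 5 (e6 dequeue() → 38): queue <27>

linearizable — witness: e1 < e2 < e3 < e5 < e6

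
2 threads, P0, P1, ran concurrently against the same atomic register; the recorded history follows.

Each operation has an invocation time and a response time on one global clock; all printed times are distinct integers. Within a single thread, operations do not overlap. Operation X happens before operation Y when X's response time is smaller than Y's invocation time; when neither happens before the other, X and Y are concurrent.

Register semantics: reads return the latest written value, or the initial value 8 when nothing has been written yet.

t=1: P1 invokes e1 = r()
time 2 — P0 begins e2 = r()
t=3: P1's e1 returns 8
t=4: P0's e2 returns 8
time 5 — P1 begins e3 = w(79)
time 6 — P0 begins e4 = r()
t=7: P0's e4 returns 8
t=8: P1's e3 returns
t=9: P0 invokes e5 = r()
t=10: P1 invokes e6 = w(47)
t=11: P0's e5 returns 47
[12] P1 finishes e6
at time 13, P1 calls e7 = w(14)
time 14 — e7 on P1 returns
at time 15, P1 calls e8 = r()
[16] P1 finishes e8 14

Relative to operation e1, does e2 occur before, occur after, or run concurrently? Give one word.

e2 spans [2,4], e1 spans [1,3]
the intervals overlap in both directions

concurrent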